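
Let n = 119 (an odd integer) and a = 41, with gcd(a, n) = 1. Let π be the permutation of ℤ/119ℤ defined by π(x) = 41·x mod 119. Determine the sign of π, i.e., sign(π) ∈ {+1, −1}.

Trace 20: π^k(20) = [20, 106, 62, 43, 97, 50, 27] for k=0..6.
Cycle lengths of π_41 on ℤ/119ℤ: [16, 16, 16, 16, 16, 16, 16, 2, 2, 2, 1]; 11 cycles in total.
11 cycles on 119: each ℓ→(−1)^(ℓ−1), product (−1)^108 = +1.

+1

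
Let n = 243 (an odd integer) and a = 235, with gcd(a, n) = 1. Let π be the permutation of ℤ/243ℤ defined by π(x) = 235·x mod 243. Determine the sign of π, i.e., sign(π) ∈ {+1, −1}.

Orbit of 46 under x↦235x: [46, 118, 28, 19, 91, 1, 235]… (length divides ord_243(235)).
27 cycles of lengths [27, 27, 27, 27, 27, 27, 9, 9, 9, 9, 9, 9, 3, 3, 3, 3, 3, 3, 1, 1, 1, 1, 1, 1, 1, 1, 1].
243 − 27 = 216 transpositions; sign(π) = (−1)^216 = +1.
(235|243)_J = +1 (Zolotarev's lemma cross-check).

+1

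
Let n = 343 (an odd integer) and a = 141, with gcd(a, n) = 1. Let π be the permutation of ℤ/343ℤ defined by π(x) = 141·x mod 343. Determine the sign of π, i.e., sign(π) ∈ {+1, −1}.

+1

Start at x=239: 239 → 85 → 323 → 267 → 260 → 302 → 50 → … (one orbit).
Decompose π into cycles: lengths [49, 49, 49, 49, 49, 49, 7, 7, 7, 7, 7, 7, 1, 1, 1, 1, 1, 1, 1] (19 cycles, including the fixed point 0).
343 − 19 = 324 transpositions; sign(π) = (−1)^324 = +1.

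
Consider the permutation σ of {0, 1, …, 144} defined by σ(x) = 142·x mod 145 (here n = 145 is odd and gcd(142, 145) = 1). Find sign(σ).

Trace 9: π^k(9) = [9, 118, 81, 47, 4, 133, 36] for k=0..6.
7 cycles of lengths [28, 28, 28, 28, 28, 4, 1].
sign(π) = (−1)^{n − #cycles} = (−1)^{145−7} = (−1)^138 = +1.
(142|145)_J = +1 (Zolotarev's lemma cross-check).

+1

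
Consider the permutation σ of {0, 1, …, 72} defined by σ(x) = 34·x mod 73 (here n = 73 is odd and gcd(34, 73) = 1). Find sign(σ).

-1

Trace 58: π^k(58) = [58, 1, 34, 61, 30, 71, 5] for k=0..6.
Cycle lengths of π_34 on ℤ/73ℤ: [72, 1]; 2 cycles in total.
73 − 2 = 71 transpositions; sign(π) = (−1)^71 = -1.
Check: (34/73) = -1 by Zolotarev.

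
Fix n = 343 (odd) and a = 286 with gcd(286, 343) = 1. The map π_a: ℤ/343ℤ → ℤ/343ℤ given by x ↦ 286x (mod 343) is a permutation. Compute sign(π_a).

Start at x=48: 48 → 8 → 230 → 267 → 216 → 36 → 6 → … (one orbit).
The orbit structure of x ↦ 286x mod 343: 10 orbits of sizes [98, 98, 98, 14, 14, 14, 2, 2, 2, 1].
sign(π) = (−1)^{n − #cycles} = (−1)^{343−10} = (−1)^333 = -1.
Via Zolotarev, sign(π_{286}) = (286|343) = -1.

-1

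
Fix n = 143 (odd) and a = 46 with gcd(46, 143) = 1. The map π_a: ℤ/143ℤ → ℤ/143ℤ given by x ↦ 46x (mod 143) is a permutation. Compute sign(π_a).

+1

Trace 96: π^k(96) = [96, 126, 76, 64, 84, 3, 138] for k=0..6.
The orbit structure of x ↦ 46x mod 143: 5 orbits of sizes [60, 60, 12, 10, 1].
143 − 5 = 138 transpositions; sign(π) = (−1)^138 = +1.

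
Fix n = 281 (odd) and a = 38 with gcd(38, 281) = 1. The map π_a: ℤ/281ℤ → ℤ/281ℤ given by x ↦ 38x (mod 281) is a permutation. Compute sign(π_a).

Trace 39: π^k(39) = [39, 77, 116, 193, 28, 221, 249] for k=0..6.
Decompose π into cycles: lengths [56, 56, 56, 56, 56, 1] (6 cycles, including the fixed point 0).
281 − 6 = 275 transpositions; sign(π) = (−1)^275 = -1.
Check: (38/281) = -1 by Zolotarev.

-1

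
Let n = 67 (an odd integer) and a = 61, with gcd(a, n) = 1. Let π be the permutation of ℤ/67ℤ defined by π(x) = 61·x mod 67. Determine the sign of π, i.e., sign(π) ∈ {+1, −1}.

Start at x=43: 43 → 10 → 7 → 25 → 51 → 29 → 27 → … (one orbit).
Decompose π into cycles: lengths [66, 1] (2 cycles, including the fixed point 0).
n − c = 67 − 2 = 65; sign = (−1)^65 = -1.
Via Zolotarev, sign(π_{61}) = (61|67) = -1.

-1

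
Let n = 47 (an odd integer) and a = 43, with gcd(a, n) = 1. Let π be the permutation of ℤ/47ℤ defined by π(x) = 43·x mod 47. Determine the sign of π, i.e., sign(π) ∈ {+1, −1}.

Trace 41: π^k(41) = [41, 24, 45, 8, 15, 34, 5] for k=0..6.
π_43 has 2 disjoint cycles with lengths [46, 1] on {0,…,46}.
With 2 cycles on 47 points, sign = (−1)^{47−2} = -1.

-1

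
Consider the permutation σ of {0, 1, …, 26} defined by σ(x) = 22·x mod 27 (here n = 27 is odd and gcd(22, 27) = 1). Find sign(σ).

+1

Orbit of 19 under x↦22x: [19, 13, 16, 1, 22, 25, 10]… (length divides ord_27(22)).
π_22 has 7 disjoint cycles with lengths [9, 9, 3, 3, 1, 1, 1] on {0,…,26}.
sign(π) = (−1)^{n − #cycles} = (−1)^{27−7} = (−1)^20 = +1.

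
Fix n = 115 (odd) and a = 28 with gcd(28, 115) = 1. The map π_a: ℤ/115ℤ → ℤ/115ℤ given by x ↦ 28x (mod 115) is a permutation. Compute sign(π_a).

Trace 64: π^k(64) = [64, 67, 36, 88, 49, 107, 6] for k=0..6.
The orbit structure of x ↦ 28x mod 115: 5 orbits of sizes [44, 44, 22, 4, 1].
Σ(ℓ_i−1) = 115−5 = 110; sign = (−1)^110 = +1.
Zolotarev: (28|115) = +1, matching the cycle-count sign.

+1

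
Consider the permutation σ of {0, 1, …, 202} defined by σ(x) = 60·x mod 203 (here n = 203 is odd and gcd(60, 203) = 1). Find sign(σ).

-1

Start at x=109: 109 → 44 → 1 → 60 → 149 → 8 → 74 → … (one orbit).
The orbit structure of x ↦ 60x mod 203: 6 orbits of sizes [84, 84, 28, 3, 3, 1].
Σ(ℓ_i−1) = 203−6 = 197; sign = (−1)^197 = -1.
Via Zolotarev, sign(π_{60}) = (60|203) = -1.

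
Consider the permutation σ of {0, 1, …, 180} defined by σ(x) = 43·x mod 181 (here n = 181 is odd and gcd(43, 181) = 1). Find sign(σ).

+1

Orbit of 132 under x↦43x: [132, 65, 80, 1, 43, 39, 48]… (length divides ord_181(43)).
π_43 has 21 disjoint cycles with lengths [9, 9, 9, 9, 9, 9, 9, 9, 9, 9, 9, 9, 9, 9, 9, 9, 9, 9, 9, 9, 1] on {0,…,180}.
21 cycles on 181: each ℓ→(−1)^(ℓ−1), product (−1)^160 = +1.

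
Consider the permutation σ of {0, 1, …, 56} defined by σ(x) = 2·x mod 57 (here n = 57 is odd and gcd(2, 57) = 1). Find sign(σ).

+1

Trace 4: π^k(4) = [4, 8, 16, 32, 7, 14, 28] for k=0..6.
5 cycles of lengths [18, 18, 18, 2, 1].
5 cycles on 57: each ℓ→(−1)^(ℓ−1), product (−1)^52 = +1.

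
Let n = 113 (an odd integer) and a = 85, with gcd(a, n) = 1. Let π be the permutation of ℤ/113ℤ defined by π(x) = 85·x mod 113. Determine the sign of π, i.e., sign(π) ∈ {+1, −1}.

Orbit of 4 under x↦85x: [4, 1, 85, 106, 83, 49, 97]… (length divides ord_113(85)).
9 cycles of lengths [14, 14, 14, 14, 14, 14, 14, 14, 1].
113 − 9 = 104 transpositions; sign(π) = (−1)^104 = +1.
(85|113)_J = +1 (Zolotarev's lemma cross-check).

+1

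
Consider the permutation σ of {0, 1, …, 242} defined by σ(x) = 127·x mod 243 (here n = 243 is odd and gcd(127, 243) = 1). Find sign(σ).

Trace 172: π^k(172) = [172, 217, 100, 64, 109, 235, 199] for k=0..6.
π_127 has 27 disjoint cycles with lengths [27, 27, 27, 27, 27, 27, 9, 9, 9, 9, 9, 9, 3, 3, 3, 3, 3, 3, 1, 1, 1, 1, 1, 1, 1, 1, 1] on {0,…,242}.
sign(π) = (−1)^{n − #cycles} = (−1)^{243−27} = (−1)^216 = +1.
Check: (127/243) = +1 by Zolotarev.

+1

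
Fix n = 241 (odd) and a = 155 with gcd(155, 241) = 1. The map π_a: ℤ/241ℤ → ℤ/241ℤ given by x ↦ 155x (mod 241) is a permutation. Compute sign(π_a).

-1

Trace 181: π^k(181) = [181, 99, 162, 46, 141, 165, 29] for k=0..6.
Decompose π into cycles: lengths [240, 1] (2 cycles, including the fixed point 0).
2 cycles on 241: each ℓ→(−1)^(ℓ−1), product (−1)^239 = -1.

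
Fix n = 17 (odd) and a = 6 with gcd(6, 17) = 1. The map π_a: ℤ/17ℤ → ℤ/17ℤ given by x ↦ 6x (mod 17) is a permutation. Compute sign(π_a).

-1

Trace 15: π^k(15) = [15, 5, 13, 10, 9, 3, 1] for k=0..6.
The orbit structure of x ↦ 6x mod 17: 2 orbits of sizes [16, 1].
sign(π) = (−1)^{n − #cycles} = (−1)^{17−2} = (−1)^15 = -1.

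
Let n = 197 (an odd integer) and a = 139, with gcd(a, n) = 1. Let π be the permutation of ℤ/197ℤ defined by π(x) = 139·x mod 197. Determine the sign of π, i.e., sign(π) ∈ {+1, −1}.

Start at x=173: 173 → 13 → 34 → 195 → 116 → 167 → 164 → … (one orbit).
2 cycles of lengths [196, 1].
sign(π) = (−1)^{n − #cycles} = (−1)^{197−2} = (−1)^195 = -1.

-1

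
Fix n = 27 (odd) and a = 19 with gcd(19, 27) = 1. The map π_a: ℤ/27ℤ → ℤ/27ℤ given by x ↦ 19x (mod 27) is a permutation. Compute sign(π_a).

+1

Orbit of 10 under x↦19x: [10, 1, 19]… (length divides ord_27(19)).
15 cycles of lengths [3, 3, 3, 3, 3, 3, 1, 1, 1, 1, 1, 1, 1, 1, 1].
27 − 15 = 12 transpositions; sign(π) = (−1)^12 = +1.
(19|27)_J = +1 (Zolotarev's lemma cross-check).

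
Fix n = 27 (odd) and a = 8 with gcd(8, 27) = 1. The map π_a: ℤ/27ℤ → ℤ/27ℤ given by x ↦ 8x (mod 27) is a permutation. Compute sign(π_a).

-1

Orbit of 26 under x↦8x: [26, 19, 17, 1, 8, 10]… (length divides ord_27(8)).
8 cycles of lengths [6, 6, 6, 2, 2, 2, 2, 1].
With 8 cycles on 27 points, sign = (−1)^{27−8} = -1.
(8|27)_J = -1 (Zolotarev's lemma cross-check).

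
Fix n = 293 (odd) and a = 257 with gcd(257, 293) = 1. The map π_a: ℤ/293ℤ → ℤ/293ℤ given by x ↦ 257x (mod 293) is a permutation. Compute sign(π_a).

Orbit of 229 under x↦257x: [229, 253, 268, 21, 123, 260, 16]… (length divides ord_293(257)).
3 cycles of lengths [146, 146, 1].
With 3 cycles on 293 points, sign = (−1)^{293−3} = +1.

+1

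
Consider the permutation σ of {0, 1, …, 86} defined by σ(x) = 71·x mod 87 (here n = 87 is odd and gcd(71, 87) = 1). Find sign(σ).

Trace 52: π^k(52) = [52, 38, 1, 71, 82, 80, 25] for k=0..6.
Decompose π into cycles: lengths [14, 14, 14, 14, 14, 14, 2, 1] (8 cycles, including the fixed point 0).
sign(π) = (−1)^{n − #cycles} = (−1)^{87−8} = (−1)^79 = -1.

-1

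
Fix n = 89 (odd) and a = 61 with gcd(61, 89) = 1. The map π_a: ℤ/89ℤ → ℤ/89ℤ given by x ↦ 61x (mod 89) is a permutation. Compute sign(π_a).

Trace 74: π^k(74) = [74, 64, 77, 69, 26, 73, 3] for k=0..6.
Cycle type of π: 88 + 1; total 2 cycles.
sign(π) = (−1)^{n − #cycles} = (−1)^{89−2} = (−1)^87 = -1.
Zolotarev: (61|89) = -1, matching the cycle-count sign.

-1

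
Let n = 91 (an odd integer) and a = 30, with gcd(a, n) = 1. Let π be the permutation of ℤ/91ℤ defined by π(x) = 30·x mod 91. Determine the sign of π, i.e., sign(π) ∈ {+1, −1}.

+1

Trace 64: π^k(64) = [64, 9, 88, 1, 30, 81] for k=0..5.
Decompose π into cycles: lengths [6, 6, 6, 6, 6, 6, 6, 6, 6, 6, 6, 6, 6, 6, 3, 3, 1] (17 cycles, including the fixed point 0).
With 17 cycles on 91 points, sign = (−1)^{91−17} = +1.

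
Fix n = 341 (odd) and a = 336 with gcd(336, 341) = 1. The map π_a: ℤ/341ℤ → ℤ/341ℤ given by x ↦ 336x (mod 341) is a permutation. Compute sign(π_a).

Start at x=25: 25 → 216 → 284 → 285 → 280 → 305 → 180 → … (one orbit).
Decompose π into cycles: lengths [30, 30, 30, 30, 30, 30, 30, 30, 30, 30, 10, 6, 6, 6, 6, 6, 1] (17 cycles, including the fixed point 0).
17 cycles on 341: each ℓ→(−1)^(ℓ−1), product (−1)^324 = +1.

+1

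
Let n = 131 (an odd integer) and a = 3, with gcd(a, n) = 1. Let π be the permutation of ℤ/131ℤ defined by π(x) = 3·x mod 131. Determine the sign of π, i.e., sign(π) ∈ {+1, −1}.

Orbit of 35 under x↦3x: [35, 105, 53, 28, 84, 121, 101]… (length divides ord_131(3)).
Decompose π into cycles: lengths [65, 65, 1] (3 cycles, including the fixed point 0).
3 cycles on 131: each ℓ→(−1)^(ℓ−1), product (−1)^128 = +1.
Check: (3/131) = +1 by Zolotarev.

+1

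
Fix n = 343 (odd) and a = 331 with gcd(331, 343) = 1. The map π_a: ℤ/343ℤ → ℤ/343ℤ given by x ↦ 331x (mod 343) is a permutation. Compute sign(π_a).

Start at x=44: 44 → 158 → 162 → 114 → 4 → 295 → 233 → … (one orbit).
7 cycles of lengths [147, 147, 21, 21, 3, 3, 1].
343 − 7 = 336 transpositions; sign(π) = (−1)^336 = +1.

+1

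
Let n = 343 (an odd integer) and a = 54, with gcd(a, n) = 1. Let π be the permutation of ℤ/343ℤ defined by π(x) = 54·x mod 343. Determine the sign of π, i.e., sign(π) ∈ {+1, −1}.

Trace 274: π^k(274) = [274, 47, 137, 195, 240, 269, 120] for k=0..6.
The orbit structure of x ↦ 54x mod 343: 4 orbits of sizes [294, 42, 6, 1].
With 4 cycles on 343 points, sign = (−1)^{343−4} = -1.

-1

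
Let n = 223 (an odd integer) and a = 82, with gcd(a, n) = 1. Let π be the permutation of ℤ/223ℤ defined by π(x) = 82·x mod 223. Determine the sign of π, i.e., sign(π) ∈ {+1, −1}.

+1

Orbit of 7 under x↦82x: [7, 128, 15, 115, 64, 119, 169]… (length divides ord_223(82)).
Cycle lengths of π_82 on ℤ/223ℤ: [37, 37, 37, 37, 37, 37, 1]; 7 cycles in total.
Σ(ℓ_i−1) = 223−7 = 216; sign = (−1)^216 = +1.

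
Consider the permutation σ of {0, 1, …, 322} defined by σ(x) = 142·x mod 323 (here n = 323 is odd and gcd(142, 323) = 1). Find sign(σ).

Trace 237: π^k(237) = [237, 62, 83, 158, 149, 163, 213] for k=0..6.
6 cycles of lengths [144, 144, 16, 9, 9, 1].
n − c = 323 − 6 = 317; sign = (−1)^317 = -1.
Via Zolotarev, sign(π_{142}) = (142|323) = -1.

-1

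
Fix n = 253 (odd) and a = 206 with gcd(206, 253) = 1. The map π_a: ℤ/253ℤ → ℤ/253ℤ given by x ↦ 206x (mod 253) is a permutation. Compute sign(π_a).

Trace 47: π^k(47) = [47, 68, 93, 183, 1, 206, 185] for k=0..6.
π_206 has 35 disjoint cycles with lengths [10, 10, 10, 10, 10, 10, 10, 10, 10, 10, 10, 10, 10, 10, 10, 10, 10, 10, 10, 10, 10, 10, 10, 2, 2, 2, 2, 2, 2, 2, 2, 2, 2, 2, 1] on {0,…,252}.
253 − 35 = 218 transpositions; sign(π) = (−1)^218 = +1.
(206|253)_J = +1 (Zolotarev's lemma cross-check).

+1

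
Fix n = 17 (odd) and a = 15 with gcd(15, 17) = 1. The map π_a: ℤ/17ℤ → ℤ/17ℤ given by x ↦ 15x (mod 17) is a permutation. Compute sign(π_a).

+1

Trace 15: π^k(15) = [15, 4, 9, 16, 2, 13, 8] for k=0..6.
Cycle lengths of π_15 on ℤ/17ℤ: [8, 8, 1]; 3 cycles in total.
sign(π) = (−1)^{n − #cycles} = (−1)^{17−3} = (−1)^14 = +1.
Zolotarev: (15|17) = +1, matching the cycle-count sign.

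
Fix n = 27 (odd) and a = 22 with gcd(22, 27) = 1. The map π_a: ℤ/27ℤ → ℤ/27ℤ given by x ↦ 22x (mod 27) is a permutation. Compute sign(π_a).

+1

Start at x=19: 19 → 13 → 16 → 1 → 22 → 25 → 10 → … (one orbit).
Cycle type of π: 9×2 + 3×2 + 1×3; total 7 cycles.
n − c = 27 − 7 = 20; sign = (−1)^20 = +1.
Via Zolotarev, sign(π_{22}) = (22|27) = +1.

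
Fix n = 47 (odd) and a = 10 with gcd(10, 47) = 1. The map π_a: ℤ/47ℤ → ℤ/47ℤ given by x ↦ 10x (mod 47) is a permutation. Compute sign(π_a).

Trace 23: π^k(23) = [23, 42, 44, 17, 29, 8, 33] for k=0..6.
The orbit structure of x ↦ 10x mod 47: 2 orbits of sizes [46, 1].
With 2 cycles on 47 points, sign = (−1)^{47−2} = -1.
Via Zolotarev, sign(π_{10}) = (10|47) = -1.

-1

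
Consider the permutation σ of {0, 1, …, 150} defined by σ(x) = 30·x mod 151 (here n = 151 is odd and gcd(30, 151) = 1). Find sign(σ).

Orbit of 65 under x↦30x: [65, 138, 63, 78, 75, 136, 3]… (length divides ord_151(30)).
π_30 has 2 disjoint cycles with lengths [150, 1] on {0,…,150}.
n − c = 151 − 2 = 149; sign = (−1)^149 = -1.
Zolotarev: (30|151) = -1, matching the cycle-count sign.

-1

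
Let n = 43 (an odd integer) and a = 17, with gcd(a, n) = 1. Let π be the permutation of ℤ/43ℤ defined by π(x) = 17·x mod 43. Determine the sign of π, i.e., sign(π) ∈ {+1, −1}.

+1

Start at x=9: 9 → 24 → 21 → 13 → 6 → 16 → 14 → … (one orbit).
Cycle type of π: 21×2 + 1; total 3 cycles.
n − c = 43 − 3 = 40; sign = (−1)^40 = +1.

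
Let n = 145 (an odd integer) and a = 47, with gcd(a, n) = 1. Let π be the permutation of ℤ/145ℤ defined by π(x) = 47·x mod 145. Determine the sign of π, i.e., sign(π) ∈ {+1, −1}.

+1

Start at x=47: 47 → 34 → 3 → 141 → 102 → 9 → 133 → … (one orbit).
Cycle type of π: 28×5 + 4 + 1; total 7 cycles.
With 7 cycles on 145 points, sign = (−1)^{145−7} = +1.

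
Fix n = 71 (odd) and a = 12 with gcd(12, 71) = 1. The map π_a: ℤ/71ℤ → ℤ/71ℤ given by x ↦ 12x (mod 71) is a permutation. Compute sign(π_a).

Trace 37: π^k(37) = [37, 18, 3, 36, 6, 1, 12] for k=0..6.
Cycle type of π: 35×2 + 1; total 3 cycles.
n − c = 71 − 3 = 68; sign = (−1)^68 = +1.

+1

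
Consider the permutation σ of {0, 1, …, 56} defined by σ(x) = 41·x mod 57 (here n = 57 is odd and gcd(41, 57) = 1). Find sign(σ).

+1

Trace 43: π^k(43) = [43, 53, 7, 2, 25, 56, 16] for k=0..6.
Cycle type of π: 18×3 + 2 + 1; total 5 cycles.
sign(π) = (−1)^{n − #cycles} = (−1)^{57−5} = (−1)^52 = +1.
Via Zolotarev, sign(π_{41}) = (41|57) = +1.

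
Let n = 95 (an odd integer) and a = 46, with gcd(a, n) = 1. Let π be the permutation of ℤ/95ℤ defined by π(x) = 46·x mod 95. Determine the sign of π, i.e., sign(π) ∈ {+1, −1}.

-1

Trace 31: π^k(31) = [31, 1, 46, 26, 56, 11] for k=0..5.
20 cycles of lengths [6, 6, 6, 6, 6, 6, 6, 6, 6, 6, 6, 6, 6, 6, 6, 1, 1, 1, 1, 1].
Σ(ℓ_i−1) = 95−20 = 75; sign = (−1)^75 = -1.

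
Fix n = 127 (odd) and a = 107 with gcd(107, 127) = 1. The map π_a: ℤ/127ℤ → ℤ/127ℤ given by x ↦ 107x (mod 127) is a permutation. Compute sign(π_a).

+1

Trace 1: π^k(1) = [1, 107, 19] for k=0..2.
Decompose π into cycles: lengths [3, 3, 3, 3, 3, 3, 3, 3, 3, 3, 3, 3, 3, 3, 3, 3, 3, 3, 3, 3, 3, 3, 3, 3, 3, 3, 3, 3, 3, 3, 3, 3, 3, 3, 3, 3, 3, 3, 3, 3, 3, 3, 1] (43 cycles, including the fixed point 0).
n − c = 127 − 43 = 84; sign = (−1)^84 = +1.
Via Zolotarev, sign(π_{107}) = (107|127) = +1.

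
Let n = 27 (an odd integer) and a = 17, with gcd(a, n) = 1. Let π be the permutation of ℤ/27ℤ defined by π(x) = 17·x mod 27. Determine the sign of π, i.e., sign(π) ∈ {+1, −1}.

Orbit of 10 under x↦17x: [10, 8, 1, 17, 19, 26]… (length divides ord_27(17)).
The orbit structure of x ↦ 17x mod 27: 8 orbits of sizes [6, 6, 6, 2, 2, 2, 2, 1].
With 8 cycles on 27 points, sign = (−1)^{27−8} = -1.

-1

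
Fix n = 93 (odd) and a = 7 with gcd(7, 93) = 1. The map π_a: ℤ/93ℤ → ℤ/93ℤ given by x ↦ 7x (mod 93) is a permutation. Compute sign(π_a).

+1

Orbit of 1 under x↦7x: [1, 7, 49, 64, 76, 67, 4]… (length divides ord_93(7)).
The orbit structure of x ↦ 7x mod 93: 9 orbits of sizes [15, 15, 15, 15, 15, 15, 1, 1, 1].
With 9 cycles on 93 points, sign = (−1)^{93−9} = +1.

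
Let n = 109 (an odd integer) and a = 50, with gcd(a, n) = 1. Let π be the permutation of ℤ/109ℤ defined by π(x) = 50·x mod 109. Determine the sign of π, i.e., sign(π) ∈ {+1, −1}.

-1

Start at x=20: 20 → 19 → 78 → 85 → 108 → 59 → 7 → … (one orbit).
2 cycles of lengths [108, 1].
Σ(ℓ_i−1) = 109−2 = 107; sign = (−1)^107 = -1.
The Jacobi symbol (50|109) = -1 (Zolotarev) agrees.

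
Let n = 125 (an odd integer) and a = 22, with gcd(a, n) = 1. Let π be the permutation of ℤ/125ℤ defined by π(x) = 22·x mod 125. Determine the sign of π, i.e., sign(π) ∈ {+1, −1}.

Orbit of 77 under x↦22x: [77, 69, 18, 21, 87, 39, 108]… (length divides ord_125(22)).
Cycle lengths of π_22 on ℤ/125ℤ: [100, 20, 4, 1]; 4 cycles in total.
4 cycles on 125: each ℓ→(−1)^(ℓ−1), product (−1)^121 = -1.

-1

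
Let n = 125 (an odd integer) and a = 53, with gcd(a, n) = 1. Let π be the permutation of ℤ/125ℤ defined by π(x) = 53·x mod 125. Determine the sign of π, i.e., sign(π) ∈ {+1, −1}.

-1

Trace 38: π^k(38) = [38, 14, 117, 76, 28, 109, 27] for k=0..6.
The orbit structure of x ↦ 53x mod 125: 4 orbits of sizes [100, 20, 4, 1].
sign(π) = (−1)^{n − #cycles} = (−1)^{125−4} = (−1)^121 = -1.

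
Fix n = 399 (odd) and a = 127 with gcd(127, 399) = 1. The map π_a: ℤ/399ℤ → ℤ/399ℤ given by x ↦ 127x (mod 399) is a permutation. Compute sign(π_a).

-1

Orbit of 106 under x↦127x: [106, 295, 358, 379, 253, 211, 64]… (length divides ord_399(127)).
42 cycles of lengths [18, 18, 18, 18, 18, 18, 18, 18, 18, 18, 18, 18, 18, 18, 18, 18, 18, 18, 18, 18, 18, 1, 1, 1, 1, 1, 1, 1, 1, 1, 1, 1, 1, 1, 1, 1, 1, 1, 1, 1, 1, 1].
n − c = 399 − 42 = 357; sign = (−1)^357 = -1.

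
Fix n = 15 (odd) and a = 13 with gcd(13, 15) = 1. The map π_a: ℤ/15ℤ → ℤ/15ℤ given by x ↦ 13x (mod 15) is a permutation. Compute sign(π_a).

Start at x=4: 4 → 7 → 1 → 13 → 4 (one orbit).
Cycle type of π: 4×3 + 1×3; total 6 cycles.
With 6 cycles on 15 points, sign = (−1)^{15−6} = -1.

-1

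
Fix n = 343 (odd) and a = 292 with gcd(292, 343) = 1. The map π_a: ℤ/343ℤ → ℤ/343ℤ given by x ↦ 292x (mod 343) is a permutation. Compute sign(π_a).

Start at x=292: 292 → 200 → 90 → 212 → 164 → 211 → 215 → … (one orbit).
Cycle type of π: 294 + 42 + 6 + 1; total 4 cycles.
n − c = 343 − 4 = 339; sign = (−1)^339 = -1.

-1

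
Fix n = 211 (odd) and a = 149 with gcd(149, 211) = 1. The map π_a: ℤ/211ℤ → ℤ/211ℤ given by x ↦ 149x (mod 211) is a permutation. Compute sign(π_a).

Orbit of 164 under x↦149x: [164, 171, 159, 59, 140, 182, 110]… (length divides ord_211(149)).
Cycle lengths of π_149 on ℤ/211ℤ: [210, 1]; 2 cycles in total.
With 2 cycles on 211 points, sign = (−1)^{211−2} = -1.
Check: (149/211) = -1 by Zolotarev.

-1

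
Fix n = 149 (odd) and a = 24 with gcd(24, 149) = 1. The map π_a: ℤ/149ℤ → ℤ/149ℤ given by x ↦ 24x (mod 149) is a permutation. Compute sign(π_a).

+1

Trace 133: π^k(133) = [133, 63, 22, 81, 7, 19, 9] for k=0..6.
Decompose π into cycles: lengths [74, 74, 1] (3 cycles, including the fixed point 0).
Σ(ℓ_i−1) = 149−3 = 146; sign = (−1)^146 = +1.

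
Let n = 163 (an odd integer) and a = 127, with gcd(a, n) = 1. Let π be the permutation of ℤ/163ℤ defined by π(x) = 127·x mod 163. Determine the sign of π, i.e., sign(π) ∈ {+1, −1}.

-1

Orbit of 59 under x↦127x: [59, 158, 17, 40, 27, 6, 110]… (length divides ord_163(127)).
4 cycles of lengths [54, 54, 54, 1].
4 cycles on 163: each ℓ→(−1)^(ℓ−1), product (−1)^159 = -1.
(127|163)_J = -1 (Zolotarev's lemma cross-check).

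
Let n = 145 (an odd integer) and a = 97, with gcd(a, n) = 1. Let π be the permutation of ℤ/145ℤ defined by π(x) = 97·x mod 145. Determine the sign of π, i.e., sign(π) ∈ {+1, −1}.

+1

Trace 47: π^k(47) = [47, 64, 118, 136, 142, 144, 48] for k=0..6.
π_97 has 7 disjoint cycles with lengths [28, 28, 28, 28, 28, 4, 1] on {0,…,144}.
7 cycles on 145: each ℓ→(−1)^(ℓ−1), product (−1)^138 = +1.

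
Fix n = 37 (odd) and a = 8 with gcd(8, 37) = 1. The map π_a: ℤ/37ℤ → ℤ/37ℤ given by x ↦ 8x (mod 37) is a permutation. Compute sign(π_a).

Trace 11: π^k(11) = [11, 14, 1, 8, 27, 31, 26] for k=0..6.
4 cycles of lengths [12, 12, 12, 1].
4 cycles on 37: each ℓ→(−1)^(ℓ−1), product (−1)^33 = -1.
The Jacobi symbol (8|37) = -1 (Zolotarev) agrees.

-1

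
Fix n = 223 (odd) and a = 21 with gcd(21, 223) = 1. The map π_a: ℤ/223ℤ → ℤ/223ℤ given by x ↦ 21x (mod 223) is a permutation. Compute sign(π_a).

Trace 161: π^k(161) = [161, 36, 87, 43, 11, 8, 168] for k=0..6.
Cycle lengths of π_21 on ℤ/223ℤ: [222, 1]; 2 cycles in total.
sign(π) = (−1)^{n − #cycles} = (−1)^{223−2} = (−1)^221 = -1.

-1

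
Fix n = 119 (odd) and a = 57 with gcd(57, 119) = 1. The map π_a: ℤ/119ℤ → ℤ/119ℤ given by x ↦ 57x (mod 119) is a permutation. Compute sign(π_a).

-1

Orbit of 29 under x↦57x: [29, 106, 92, 8, 99, 50, 113]… (length divides ord_119(57)).
Cycle lengths of π_57 on ℤ/119ℤ: [16, 16, 16, 16, 16, 16, 16, 1, 1, 1, 1, 1, 1, 1]; 14 cycles in total.
sign(π) = (−1)^{n − #cycles} = (−1)^{119−14} = (−1)^105 = -1.
The Jacobi symbol (57|119) = -1 (Zolotarev) agrees.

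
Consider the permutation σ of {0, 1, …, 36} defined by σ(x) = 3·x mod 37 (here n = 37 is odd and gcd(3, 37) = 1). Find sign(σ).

+1

Trace 9: π^k(9) = [9, 27, 7, 21, 26, 4, 12] for k=0..6.
Decompose π into cycles: lengths [18, 18, 1] (3 cycles, including the fixed point 0).
37 − 3 = 34 transpositions; sign(π) = (−1)^34 = +1.
Check: (3/37) = +1 by Zolotarev.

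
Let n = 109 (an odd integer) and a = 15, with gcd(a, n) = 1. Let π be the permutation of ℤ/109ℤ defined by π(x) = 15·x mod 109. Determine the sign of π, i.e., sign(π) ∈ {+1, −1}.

+1

Trace 26: π^k(26) = [26, 63, 73, 5, 75, 35, 89] for k=0..6.
5 cycles of lengths [27, 27, 27, 27, 1].
Σ(ℓ_i−1) = 109−5 = 104; sign = (−1)^104 = +1.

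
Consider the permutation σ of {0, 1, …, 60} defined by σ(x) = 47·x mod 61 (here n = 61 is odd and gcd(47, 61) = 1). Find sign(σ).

Orbit of 13 under x↦47x: [13, 1, 47]… (length divides ord_61(47)).
Decompose π into cycles: lengths [3, 3, 3, 3, 3, 3, 3, 3, 3, 3, 3, 3, 3, 3, 3, 3, 3, 3, 3, 3, 1] (21 cycles, including the fixed point 0).
Σ(ℓ_i−1) = 61−21 = 40; sign = (−1)^40 = +1.
Zolotarev: (47|61) = +1, matching the cycle-count sign.

+1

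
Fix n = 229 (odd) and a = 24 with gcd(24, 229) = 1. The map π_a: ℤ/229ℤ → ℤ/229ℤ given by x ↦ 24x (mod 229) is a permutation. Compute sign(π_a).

-1

Trace 2: π^k(2) = [2, 48, 7, 168, 139, 130, 143] for k=0..6.
The orbit structure of x ↦ 24x mod 229: 2 orbits of sizes [228, 1].
sign(π) = (−1)^{n − #cycles} = (−1)^{229−2} = (−1)^227 = -1.
Check: (24/229) = -1 by Zolotarev.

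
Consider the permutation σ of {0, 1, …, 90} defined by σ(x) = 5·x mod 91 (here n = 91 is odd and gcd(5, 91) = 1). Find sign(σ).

Start at x=31: 31 → 64 → 47 → 53 → 83 → 51 → 73 → … (one orbit).
Decompose π into cycles: lengths [12, 12, 12, 12, 12, 12, 6, 4, 4, 4, 1] (11 cycles, including the fixed point 0).
With 11 cycles on 91 points, sign = (−1)^{91−11} = +1.

+1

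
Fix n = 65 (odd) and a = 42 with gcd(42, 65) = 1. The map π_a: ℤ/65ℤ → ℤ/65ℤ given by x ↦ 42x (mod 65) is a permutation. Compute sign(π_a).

Trace 53: π^k(53) = [53, 16, 22, 14, 3, 61, 27] for k=0..6.
10 cycles of lengths [12, 12, 12, 12, 4, 3, 3, 3, 3, 1].
Σ(ℓ_i−1) = 65−10 = 55; sign = (−1)^55 = -1.

-1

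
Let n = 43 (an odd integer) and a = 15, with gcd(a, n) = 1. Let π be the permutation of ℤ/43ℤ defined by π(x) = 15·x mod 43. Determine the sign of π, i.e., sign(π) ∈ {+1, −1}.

Start at x=41: 41 → 13 → 23 → 1 → 15 → 10 → 21 → … (one orbit).
3 cycles of lengths [21, 21, 1].
43 − 3 = 40 transpositions; sign(π) = (−1)^40 = +1.

+1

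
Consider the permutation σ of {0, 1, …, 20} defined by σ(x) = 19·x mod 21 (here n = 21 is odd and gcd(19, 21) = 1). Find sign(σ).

-1

Start at x=10: 10 → 1 → 19 → 4 → 13 → 16 → 10 (one orbit).
π_19 has 6 disjoint cycles with lengths [6, 6, 6, 1, 1, 1] on {0,…,20}.
With 6 cycles on 21 points, sign = (−1)^{21−6} = -1.
The Jacobi symbol (19|21) = -1 (Zolotarev) agrees.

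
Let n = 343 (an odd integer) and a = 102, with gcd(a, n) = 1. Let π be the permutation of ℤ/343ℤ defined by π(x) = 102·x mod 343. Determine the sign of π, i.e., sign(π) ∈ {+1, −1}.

+1

Orbit of 106 under x↦102x: [106, 179, 79, 169, 88, 58, 85]… (length divides ord_343(102)).
π_102 has 7 disjoint cycles with lengths [147, 147, 21, 21, 3, 3, 1] on {0,…,342}.
With 7 cycles on 343 points, sign = (−1)^{343−7} = +1.
The Jacobi symbol (102|343) = +1 (Zolotarev) agrees.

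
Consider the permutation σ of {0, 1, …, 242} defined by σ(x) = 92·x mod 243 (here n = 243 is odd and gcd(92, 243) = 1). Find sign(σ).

-1

Start at x=197: 197 → 142 → 185 → 10 → 191 → 76 → 188 → … (one orbit).
6 cycles of lengths [162, 54, 18, 6, 2, 1].
n − c = 243 − 6 = 237; sign = (−1)^237 = -1.
(92|243)_J = -1 (Zolotarev's lemma cross-check).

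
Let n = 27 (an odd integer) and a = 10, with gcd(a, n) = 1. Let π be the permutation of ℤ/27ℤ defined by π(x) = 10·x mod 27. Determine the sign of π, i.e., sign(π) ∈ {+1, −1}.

+1

Orbit of 10 under x↦10x: [10, 19, 1]… (length divides ord_27(10)).
Decompose π into cycles: lengths [3, 3, 3, 3, 3, 3, 1, 1, 1, 1, 1, 1, 1, 1, 1] (15 cycles, including the fixed point 0).
With 15 cycles on 27 points, sign = (−1)^{27−15} = +1.
Check: (10/27) = +1 by Zolotarev.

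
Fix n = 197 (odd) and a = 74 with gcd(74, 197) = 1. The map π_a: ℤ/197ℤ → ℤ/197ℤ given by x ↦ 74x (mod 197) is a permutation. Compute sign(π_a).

Trace 35: π^k(35) = [35, 29, 176, 22, 52, 105, 87] for k=0..6.
2 cycles of lengths [196, 1].
197 − 2 = 195 transpositions; sign(π) = (−1)^195 = -1.
Zolotarev: (74|197) = -1, matching the cycle-count sign.

-1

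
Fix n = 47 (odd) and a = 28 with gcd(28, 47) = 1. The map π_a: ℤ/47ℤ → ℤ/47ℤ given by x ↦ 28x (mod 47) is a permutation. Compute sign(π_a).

Start at x=12: 12 → 7 → 8 → 36 → 21 → 24 → 14 → … (one orbit).
Cycle lengths of π_28 on ℤ/47ℤ: [23, 23, 1]; 3 cycles in total.
n − c = 47 − 3 = 44; sign = (−1)^44 = +1.
Via Zolotarev, sign(π_{28}) = (28|47) = +1.

+1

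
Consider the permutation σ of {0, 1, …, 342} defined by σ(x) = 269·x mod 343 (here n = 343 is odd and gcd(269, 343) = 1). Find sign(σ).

-1

Orbit of 173 under x↦269x: [173, 232, 325, 303, 216, 137, 152]… (length divides ord_343(269)).
Cycle type of π: 294 + 42 + 6 + 1; total 4 cycles.
n − c = 343 − 4 = 339; sign = (−1)^339 = -1.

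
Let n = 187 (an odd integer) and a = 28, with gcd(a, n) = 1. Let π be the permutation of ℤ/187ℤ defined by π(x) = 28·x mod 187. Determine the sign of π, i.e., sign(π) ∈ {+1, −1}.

+1

Trace 39: π^k(39) = [39, 157, 95, 42, 54, 16, 74] for k=0..6.
Decompose π into cycles: lengths [80, 80, 16, 10, 1] (5 cycles, including the fixed point 0).
sign(π) = (−1)^{n − #cycles} = (−1)^{187−5} = (−1)^182 = +1.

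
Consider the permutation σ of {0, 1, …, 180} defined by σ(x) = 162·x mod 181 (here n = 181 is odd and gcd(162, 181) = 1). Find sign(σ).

-1

Trace 162: π^k(162) = [162, 180, 19, 1] for k=0..3.
The orbit structure of x ↦ 162x mod 181: 46 orbits of sizes [4, 4, 4, 4, 4, 4, 4, 4, 4, 4, 4, 4, 4, 4, 4, 4, 4, 4, 4, 4, 4, 4, 4, 4, 4, 4, 4, 4, 4, 4, 4, 4, 4, 4, 4, 4, 4, 4, 4, 4, 4, 4, 4, 4, 4, 1].
sign(π) = (−1)^{n − #cycles} = (−1)^{181−46} = (−1)^135 = -1.
Via Zolotarev, sign(π_{162}) = (162|181) = -1.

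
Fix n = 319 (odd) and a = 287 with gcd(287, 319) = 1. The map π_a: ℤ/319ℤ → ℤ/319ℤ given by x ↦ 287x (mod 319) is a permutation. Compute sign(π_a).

Trace 199: π^k(199) = [199, 12, 254, 166, 111, 276, 100] for k=0..6.
22 cycles of lengths [28, 28, 28, 28, 28, 28, 28, 28, 28, 28, 28, 1, 1, 1, 1, 1, 1, 1, 1, 1, 1, 1].
22 cycles on 319: each ℓ→(−1)^(ℓ−1), product (−1)^297 = -1.
Check: (287/319) = -1 by Zolotarev.

-1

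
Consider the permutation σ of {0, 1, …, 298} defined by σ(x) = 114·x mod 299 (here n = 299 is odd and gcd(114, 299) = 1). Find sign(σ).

-1

Trace 1: π^k(1) = [1, 114, 139, 298, 185, 160] for k=0..5.
Cycle lengths of π_114 on ℤ/299ℤ: [6, 6, 6, 6, 6, 6, 6, 6, 6, 6, 6, 6, 6, 6, 6, 6, 6, 6, 6, 6, 6, 6, 6, 6, 6, 6, 6, 6, 6, 6, 6, 6, 6, 6, 6, 6, 6, 6, 6, 6, 6, 6, 6, 6, 6, 6, 2, 2, 2, 2, 2, 2, 2, 2, 2, 2, 2, 1]; 58 cycles in total.
58 cycles on 299: each ℓ→(−1)^(ℓ−1), product (−1)^241 = -1.
(114|299)_J = -1 (Zolotarev's lemma cross-check).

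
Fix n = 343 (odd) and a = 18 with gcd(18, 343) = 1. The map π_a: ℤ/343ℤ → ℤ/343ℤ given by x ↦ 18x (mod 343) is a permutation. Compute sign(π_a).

Start at x=18: 18 → 324 → 1 → 18 (one orbit).
Decompose π into cycles: lengths [3, 3, 3, 3, 3, 3, 3, 3, 3, 3, 3, 3, 3, 3, 3, 3, 3, 3, 3, 3, 3, 3, 3, 3, 3, 3, 3, 3, 3, 3, 3, 3, 3, 3, 3, 3, 3, 3, 3, 3, 3, 3, 3, 3, 3, 3, 3, 3, 3, 3, 3, 3, 3, 3, 3, 3, 3, 3, 3, 3, 3, 3, 3, 3, 3, 3, 3, 3, 3, 3, 3, 3, 3, 3, 3, 3, 3, 3, 3, 3, 3, 3, 3, 3, 3, 3, 3, 3, 3, 3, 3, 3, 3, 3, 3, 3, 3, 3, 3, 3, 3, 3, 3, 3, 3, 3, 3, 3, 3, 3, 3, 3, 3, 3, 1] (115 cycles, including the fixed point 0).
n − c = 343 − 115 = 228; sign = (−1)^228 = +1.
(18|343)_J = +1 (Zolotarev's lemma cross-check).

+1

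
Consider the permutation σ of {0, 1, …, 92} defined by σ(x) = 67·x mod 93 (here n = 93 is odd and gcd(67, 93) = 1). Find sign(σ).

+1

Orbit of 1 under x↦67x: [1, 67, 25]… (length divides ord_93(67)).
The orbit structure of x ↦ 67x mod 93: 33 orbits of sizes [3, 3, 3, 3, 3, 3, 3, 3, 3, 3, 3, 3, 3, 3, 3, 3, 3, 3, 3, 3, 3, 3, 3, 3, 3, 3, 3, 3, 3, 3, 1, 1, 1].
sign(π) = (−1)^{n − #cycles} = (−1)^{93−33} = (−1)^60 = +1.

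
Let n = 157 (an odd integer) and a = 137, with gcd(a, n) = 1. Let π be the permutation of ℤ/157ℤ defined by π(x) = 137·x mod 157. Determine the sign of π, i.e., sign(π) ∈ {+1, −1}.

-1

Start at x=44: 44 → 62 → 16 → 151 → 120 → 112 → 115 → … (one orbit).
Decompose π into cycles: lengths [156, 1] (2 cycles, including the fixed point 0).
n − c = 157 − 2 = 155; sign = (−1)^155 = -1.
Zolotarev: (137|157) = -1, matching the cycle-count sign.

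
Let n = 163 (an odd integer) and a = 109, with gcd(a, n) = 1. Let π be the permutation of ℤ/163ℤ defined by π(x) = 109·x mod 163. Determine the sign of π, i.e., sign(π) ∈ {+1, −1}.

Trace 91: π^k(91) = [91, 139, 155, 106, 144, 48, 16] for k=0..6.
The orbit structure of x ↦ 109x mod 163: 2 orbits of sizes [162, 1].
163 − 2 = 161 transpositions; sign(π) = (−1)^161 = -1.
Zolotarev: (109|163) = -1, matching the cycle-count sign.

-1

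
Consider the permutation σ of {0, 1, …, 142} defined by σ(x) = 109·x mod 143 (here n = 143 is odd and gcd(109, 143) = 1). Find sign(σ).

Start at x=109: 109 → 12 → 21 → 1 → 109 (one orbit).
π_109 has 39 disjoint cycles with lengths [4, 4, 4, 4, 4, 4, 4, 4, 4, 4, 4, 4, 4, 4, 4, 4, 4, 4, 4, 4, 4, 4, 4, 4, 4, 4, 4, 4, 4, 4, 4, 4, 4, 2, 2, 2, 2, 2, 1] on {0,…,142}.
sign(π) = (−1)^{n − #cycles} = (−1)^{143−39} = (−1)^104 = +1.
Zolotarev: (109|143) = +1, matching the cycle-count sign.

+1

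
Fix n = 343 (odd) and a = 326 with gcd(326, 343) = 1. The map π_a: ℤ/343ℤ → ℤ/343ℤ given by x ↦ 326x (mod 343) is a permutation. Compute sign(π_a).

+1

Trace 218: π^k(218) = [218, 67, 233, 155, 109, 205, 288] for k=0..6.
Decompose π into cycles: lengths [147, 147, 21, 21, 3, 3, 1] (7 cycles, including the fixed point 0).
Σ(ℓ_i−1) = 343−7 = 336; sign = (−1)^336 = +1.
Zolotarev: (326|343) = +1, matching the cycle-count sign.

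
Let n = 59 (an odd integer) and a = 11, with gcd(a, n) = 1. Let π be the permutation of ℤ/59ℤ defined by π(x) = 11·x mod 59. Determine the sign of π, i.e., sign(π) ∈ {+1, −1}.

Trace 52: π^k(52) = [52, 41, 38, 5, 55, 15, 47] for k=0..6.
2 cycles of lengths [58, 1].
With 2 cycles on 59 points, sign = (−1)^{59−2} = -1.
Via Zolotarev, sign(π_{11}) = (11|59) = -1.

-1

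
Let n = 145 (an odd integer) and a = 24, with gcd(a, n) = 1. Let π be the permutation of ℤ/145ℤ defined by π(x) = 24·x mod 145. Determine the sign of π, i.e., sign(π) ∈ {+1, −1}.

+1

Trace 59: π^k(59) = [59, 111, 54, 136, 74, 36, 139] for k=0..6.
Cycle type of π: 14×8 + 7×4 + 2×2 + 1; total 15 cycles.
145 − 15 = 130 transpositions; sign(π) = (−1)^130 = +1.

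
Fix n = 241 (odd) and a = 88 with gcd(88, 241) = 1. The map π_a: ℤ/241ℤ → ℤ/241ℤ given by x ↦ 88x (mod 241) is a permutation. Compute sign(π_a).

Start at x=233: 233 → 19 → 226 → 126 → 2 → 176 → 64 → … (one orbit).
Decompose π into cycles: lengths [48, 48, 48, 48, 48, 1] (6 cycles, including the fixed point 0).
Σ(ℓ_i−1) = 241−6 = 235; sign = (−1)^235 = -1.
Via Zolotarev, sign(π_{88}) = (88|241) = -1.

-1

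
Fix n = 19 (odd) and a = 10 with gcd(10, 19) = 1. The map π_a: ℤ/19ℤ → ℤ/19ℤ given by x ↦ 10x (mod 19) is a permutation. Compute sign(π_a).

Start at x=16: 16 → 8 → 4 → 2 → 1 → 10 → 5 → … (one orbit).
Decompose π into cycles: lengths [18, 1] (2 cycles, including the fixed point 0).
2 cycles on 19: each ℓ→(−1)^(ℓ−1), product (−1)^17 = -1.
(10|19)_J = -1 (Zolotarev's lemma cross-check).

-1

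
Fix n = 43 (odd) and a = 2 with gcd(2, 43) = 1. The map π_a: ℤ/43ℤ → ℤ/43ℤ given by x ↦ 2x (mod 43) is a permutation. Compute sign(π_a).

Trace 39: π^k(39) = [39, 35, 27, 11, 22, 1, 2] for k=0..6.
Decompose π into cycles: lengths [14, 14, 14, 1] (4 cycles, including the fixed point 0).
With 4 cycles on 43 points, sign = (−1)^{43−4} = -1.

-1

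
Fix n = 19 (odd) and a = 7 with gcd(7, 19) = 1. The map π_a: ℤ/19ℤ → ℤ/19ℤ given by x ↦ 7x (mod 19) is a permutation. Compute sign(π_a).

Start at x=11: 11 → 1 → 7 → 11 (one orbit).
Cycle type of π: 3×6 + 1; total 7 cycles.
n − c = 19 − 7 = 12; sign = (−1)^12 = +1.
Check: (7/19) = +1 by Zolotarev.

+1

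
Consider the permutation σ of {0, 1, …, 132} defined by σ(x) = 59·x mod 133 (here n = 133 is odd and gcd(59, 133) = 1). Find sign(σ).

+1

Trace 3: π^k(3) = [3, 44, 69, 81, 124, 1, 59] for k=0..6.
Decompose π into cycles: lengths [18, 18, 18, 18, 18, 18, 18, 6, 1] (9 cycles, including the fixed point 0).
With 9 cycles on 133 points, sign = (−1)^{133−9} = +1.
Via Zolotarev, sign(π_{59}) = (59|133) = +1.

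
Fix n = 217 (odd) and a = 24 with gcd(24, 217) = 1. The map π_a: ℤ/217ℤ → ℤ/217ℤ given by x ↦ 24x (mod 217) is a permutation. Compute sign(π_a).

+1

Trace 75: π^k(75) = [75, 64, 17, 191, 27, 214, 145] for k=0..6.
The orbit structure of x ↦ 24x mod 217: 9 orbits of sizes [30, 30, 30, 30, 30, 30, 30, 6, 1].
Σ(ℓ_i−1) = 217−9 = 208; sign = (−1)^208 = +1.
(24|217)_J = +1 (Zolotarev's lemma cross-check).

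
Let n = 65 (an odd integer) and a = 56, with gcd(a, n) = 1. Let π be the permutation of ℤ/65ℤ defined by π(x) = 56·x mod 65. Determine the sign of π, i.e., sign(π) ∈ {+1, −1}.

Start at x=16: 16 → 51 → 61 → 36 → 1 → 56 → 16 (one orbit).
15 cycles of lengths [6, 6, 6, 6, 6, 6, 6, 6, 6, 6, 1, 1, 1, 1, 1].
15 cycles on 65: each ℓ→(−1)^(ℓ−1), product (−1)^50 = +1.
Via Zolotarev, sign(π_{56}) = (56|65) = +1.

+1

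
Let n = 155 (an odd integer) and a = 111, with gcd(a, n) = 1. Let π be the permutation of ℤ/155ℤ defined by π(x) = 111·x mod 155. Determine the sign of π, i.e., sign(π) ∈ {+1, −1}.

+1

Orbit of 131 under x↦111x: [131, 126, 36, 121, 101, 51, 81]… (length divides ord_155(111)).
The orbit structure of x ↦ 111x mod 155: 15 orbits of sizes [15, 15, 15, 15, 15, 15, 15, 15, 15, 15, 1, 1, 1, 1, 1].
Σ(ℓ_i−1) = 155−15 = 140; sign = (−1)^140 = +1.
Zolotarev: (111|155) = +1, matching the cycle-count sign.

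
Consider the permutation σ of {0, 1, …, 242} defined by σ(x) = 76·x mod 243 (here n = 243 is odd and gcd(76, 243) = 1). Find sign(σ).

Trace 100: π^k(100) = [100, 67, 232, 136, 130, 160, 10] for k=0..6.
11 cycles of lengths [81, 81, 27, 27, 9, 9, 3, 3, 1, 1, 1].
sign(π) = (−1)^{n − #cycles} = (−1)^{243−11} = (−1)^232 = +1.

+1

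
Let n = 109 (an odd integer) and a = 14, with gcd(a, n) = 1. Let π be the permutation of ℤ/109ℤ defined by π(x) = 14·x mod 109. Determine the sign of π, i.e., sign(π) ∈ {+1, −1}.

-1

Trace 77: π^k(77) = [77, 97, 50, 46, 99, 78, 2] for k=0..6.
Decompose π into cycles: lengths [108, 1] (2 cycles, including the fixed point 0).
With 2 cycles on 109 points, sign = (−1)^{109−2} = -1.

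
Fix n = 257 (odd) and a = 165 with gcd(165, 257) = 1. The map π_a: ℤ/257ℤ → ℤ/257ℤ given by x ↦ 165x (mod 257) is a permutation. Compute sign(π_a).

Orbit of 16 under x↦165x: [16, 70, 242, 95, 255, 184, 34]… (length divides ord_257(165)).
Cycle type of π: 64×4 + 1; total 5 cycles.
With 5 cycles on 257 points, sign = (−1)^{257−5} = +1.
The Jacobi symbol (165|257) = +1 (Zolotarev) agrees.

+1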